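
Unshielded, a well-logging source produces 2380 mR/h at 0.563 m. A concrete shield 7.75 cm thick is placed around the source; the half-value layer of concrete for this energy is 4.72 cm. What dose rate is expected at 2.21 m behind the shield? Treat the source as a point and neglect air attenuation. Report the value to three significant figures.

Distance alone: (0.563/2.21)² = 0.06490, so 2380 × 0.06490 = 154.5 mR/h.
Shield: 7.75/4.72 = 1.642 half-value layers → attenuation 2^(−1.642) = 0.3204.
Combined: 154.5 × 0.3204 = 49.50 mR/h.

49.5 mR/h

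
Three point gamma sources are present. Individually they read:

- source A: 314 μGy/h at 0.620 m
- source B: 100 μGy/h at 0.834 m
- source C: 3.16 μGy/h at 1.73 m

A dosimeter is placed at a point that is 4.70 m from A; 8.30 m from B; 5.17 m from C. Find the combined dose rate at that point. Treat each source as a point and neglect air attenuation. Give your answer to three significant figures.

6.83 μGy/h

By superposition, sum each source's inverse-square contribution:
A: 314 × (0.620/4.70)² = 5.464 μGy/h
B: 100 × (0.834/8.30)² = 1.010 μGy/h
C: 3.16 × (1.73/5.17)² = 0.3538 μGy/h
Total = 5.464 + 1.010 + 0.3538 = 6.828 μGy/h.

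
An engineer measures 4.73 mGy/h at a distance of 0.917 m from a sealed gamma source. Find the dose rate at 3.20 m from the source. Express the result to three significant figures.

Using I₁d₁² = I₂d₂², the rate at 3.20 m is
4.73 × (0.917/3.20)² = 4.73 × 0.08212 = 0.3884 mGy/h.

0.388 mGy/h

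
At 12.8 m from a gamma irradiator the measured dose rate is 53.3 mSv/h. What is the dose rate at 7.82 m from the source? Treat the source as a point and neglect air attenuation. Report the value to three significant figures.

143 mSv/h

By the inverse-square law, scaling from 12.8 m to 7.82 m:
53.3 × (12.8/7.82)² = 53.3 × 2.679 = 142.8 mSv/h.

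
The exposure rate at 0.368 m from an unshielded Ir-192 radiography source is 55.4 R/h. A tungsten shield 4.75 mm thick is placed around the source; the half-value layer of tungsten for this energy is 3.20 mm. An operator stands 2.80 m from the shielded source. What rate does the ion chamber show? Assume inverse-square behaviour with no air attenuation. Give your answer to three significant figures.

0.342 R/h

Distance alone: (0.368/2.80)² = 0.01727, so 55.4 × 0.01727 = 0.9568 R/h.
Shield: 4.75/3.20 = 1.484 half-value layers → attenuation 2^(−1.484) = 0.3575.
Combined: 0.9568 × 0.3575 = 0.3421 R/h.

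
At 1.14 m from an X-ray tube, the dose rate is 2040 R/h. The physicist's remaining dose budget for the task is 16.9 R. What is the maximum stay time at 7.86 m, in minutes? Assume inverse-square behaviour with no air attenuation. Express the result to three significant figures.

23.6 min

Since intensity falls as 1/r², rate at 7.86 m:
(1.14/7.86)² = 0.02104, so 2040 × 0.02104 = 42.92 R/h.
Stay time = 16.9 R ÷ 42.92 R/h = 0.3938 h = 23.63 min.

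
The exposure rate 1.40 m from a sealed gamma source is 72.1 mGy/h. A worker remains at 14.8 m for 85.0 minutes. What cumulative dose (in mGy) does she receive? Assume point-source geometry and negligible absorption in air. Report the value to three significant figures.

0.914 mGy

Intensity scales as (d₁/d₂)², so rate at 14.8 m:
72.1 × (1.40/14.8)² = 72.1 × 0.008948 = 0.6452 mGy/h.
Dose = rate × time = 0.6452 mGy/h × 1.417 h = 0.9142 mGy.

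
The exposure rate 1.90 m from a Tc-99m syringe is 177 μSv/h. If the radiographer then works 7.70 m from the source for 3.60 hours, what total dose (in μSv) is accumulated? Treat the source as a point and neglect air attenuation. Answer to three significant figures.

38.8 μSv

By the inverse-square law, rate at 7.70 m:
(1.90/7.70)² = 0.06089, so 177 × 0.06089 = 10.78 μSv/h.
Dose = rate × time = 10.78 μSv/h × 3.600 h = 38.81 μSv.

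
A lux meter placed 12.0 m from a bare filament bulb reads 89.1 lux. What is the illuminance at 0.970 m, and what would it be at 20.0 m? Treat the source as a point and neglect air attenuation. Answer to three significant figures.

13600 lux; 32.1 lux

Using I₁d₁² = I₂d₂²,
At 0.970 m: (12.0/0.970)² = 153.0, so 89.1 × 153.0 = 13630 lux
At 20.0 m: (0.970/20.0)² = 0.002352, so 13630 × 0.002352 = 32.06 lux.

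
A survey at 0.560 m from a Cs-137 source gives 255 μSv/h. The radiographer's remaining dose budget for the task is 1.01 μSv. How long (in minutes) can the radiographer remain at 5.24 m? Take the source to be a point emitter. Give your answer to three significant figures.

Since intensity falls as 1/r², rate at 5.24 m:
255 × (0.560/5.24)² = 255 × 0.01142 = 2.912 μSv/h.
Stay time = 1.01 μSv ÷ 2.912 μSv/h = 0.3468 h = 20.81 min.

20.8 min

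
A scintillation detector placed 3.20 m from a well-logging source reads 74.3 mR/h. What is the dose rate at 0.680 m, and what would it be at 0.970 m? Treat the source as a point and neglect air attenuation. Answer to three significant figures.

1650 mR/h; 809 mR/h

Since intensity falls as 1/r²,
At 0.680 m: 74.3 × (3.20/0.680)² = 74.3 × 22.15 = 1646 mR/h
At 0.970 m: (0.680/0.970)² = 0.4914, so 1646 × 0.4914 = 808.8 mR/h.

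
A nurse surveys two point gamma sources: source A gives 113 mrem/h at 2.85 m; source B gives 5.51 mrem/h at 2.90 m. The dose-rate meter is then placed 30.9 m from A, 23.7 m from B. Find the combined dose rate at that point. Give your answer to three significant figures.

Each source contributes Iᵢ·(dᵢ/rᵢ)²; contributions add.
A: 113 × (2.85/30.9)² = 0.9613 mrem/h
B: 5.51 × (2.90/23.7)² = 0.08250 mrem/h
Total = 0.9613 + 0.08250 = 1.044 mrem/h.

1.04 mrem/h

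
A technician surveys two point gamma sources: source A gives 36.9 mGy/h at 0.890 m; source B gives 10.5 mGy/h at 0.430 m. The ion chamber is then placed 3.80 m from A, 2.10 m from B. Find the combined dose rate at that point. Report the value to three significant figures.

2.46 mGy/h

By superposition, sum each source's inverse-square contribution:
A: 36.9 × (0.890/3.80)² = 2.024 mGy/h
B: 10.5 × (0.430/2.10)² = 0.4402 mGy/h
Total = 2.024 + 0.4402 = 2.464 mGy/h.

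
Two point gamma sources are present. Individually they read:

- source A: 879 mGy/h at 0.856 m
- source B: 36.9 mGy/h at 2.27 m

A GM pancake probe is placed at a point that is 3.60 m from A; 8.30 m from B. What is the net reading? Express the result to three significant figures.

Each source contributes Iᵢ·(dᵢ/rᵢ)²; contributions add.
A: 879 × (0.856/3.60)² = 49.70 mGy/h
B: 36.9 × (2.27/8.30)² = 2.760 mGy/h
Total = 49.70 + 2.760 = 52.46 mGy/h.

52.5 mGy/h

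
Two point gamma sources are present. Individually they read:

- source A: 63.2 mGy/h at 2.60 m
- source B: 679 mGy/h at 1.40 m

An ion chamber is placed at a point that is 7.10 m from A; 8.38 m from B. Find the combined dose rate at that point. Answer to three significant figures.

27.4 mGy/h

By superposition, sum each source's inverse-square contribution:
A: 63.2 × (2.60/7.10)² = 8.475 mGy/h
B: 679 × (1.40/8.38)² = 18.95 mGy/h
Total = 8.475 + 18.95 = 27.42 mGy/h.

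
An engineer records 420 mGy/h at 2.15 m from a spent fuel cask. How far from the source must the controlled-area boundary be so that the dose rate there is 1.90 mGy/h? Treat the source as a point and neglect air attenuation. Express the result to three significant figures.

Since intensity falls as 1/r², d₂ = d₁·√(I₁/I₂).
I₁/I₂ = 420/1.90 = 221.1, so d₂ = 2.15 × √221.1 = 31.97 m.

32.0 m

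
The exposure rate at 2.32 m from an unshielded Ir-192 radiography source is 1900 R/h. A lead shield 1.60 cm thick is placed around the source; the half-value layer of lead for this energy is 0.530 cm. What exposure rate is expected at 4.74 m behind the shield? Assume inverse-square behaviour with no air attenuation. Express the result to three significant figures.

Distance alone: (2.32/4.74)² = 0.2396, so 1900 × 0.2396 = 455.2 R/h.
Shield: 1.60/0.530 = 3.019 half-value layers → attenuation 2^(−3.019) = 0.1234.
Combined: 455.2 × 0.1234 = 56.17 R/h.

56.2 R/h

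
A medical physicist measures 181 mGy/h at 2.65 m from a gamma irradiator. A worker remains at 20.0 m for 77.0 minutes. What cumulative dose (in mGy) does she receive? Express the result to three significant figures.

Using I₁d₁² = I₂d₂², rate at 20.0 m:
(2.65/20.0)² = 0.01756, so 181 × 0.01756 = 3.178 mGy/h.
Dose = rate × time = 3.178 mGy/h × 1.283 h = 4.077 mGy.

4.08 mGy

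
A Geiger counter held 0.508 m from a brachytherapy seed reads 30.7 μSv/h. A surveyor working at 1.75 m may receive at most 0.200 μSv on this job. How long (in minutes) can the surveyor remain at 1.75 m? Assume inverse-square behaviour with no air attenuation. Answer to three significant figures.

Applying the 1/r² law, rate at 1.75 m:
30.7 × (0.508/1.75)² = 30.7 × 0.08427 = 2.587 μSv/h.
Stay time = 0.200 μSv ÷ 2.587 μSv/h = 0.07731 h = 4.639 min.

4.64 min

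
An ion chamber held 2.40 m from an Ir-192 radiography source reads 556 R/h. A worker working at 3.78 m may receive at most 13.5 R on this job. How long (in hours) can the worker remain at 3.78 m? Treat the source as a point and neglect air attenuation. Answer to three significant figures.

By the inverse-square law, rate at 3.78 m:
(2.40/3.78)² = 0.4031, so 556 × 0.4031 = 224.1 R/h.
Stay time = 13.5 R ÷ 224.1 R/h = 0.06024 h.

0.0602 h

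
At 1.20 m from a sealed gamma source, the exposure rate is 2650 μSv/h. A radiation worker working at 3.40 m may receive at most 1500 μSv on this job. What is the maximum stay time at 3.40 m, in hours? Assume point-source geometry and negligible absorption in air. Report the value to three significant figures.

4.54 h

Since intensity falls as 1/r², rate at 3.40 m:
2650 × (1.20/3.40)² = 2650 × 0.1246 = 330.2 μSv/h.
Stay time = 1500 μSv ÷ 330.2 μSv/h = 4.543 h.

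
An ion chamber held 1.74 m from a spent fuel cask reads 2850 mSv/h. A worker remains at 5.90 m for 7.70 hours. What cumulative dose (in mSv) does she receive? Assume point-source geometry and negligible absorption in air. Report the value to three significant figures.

Intensity scales as (d₁/d₂)², so rate at 5.90 m:
2850 × (1.74/5.90)² = 2850 × 0.08698 = 247.9 mSv/h.
Dose = rate × time = 247.9 mSv/h × 7.700 h = 1909 mSv.

1910 mSv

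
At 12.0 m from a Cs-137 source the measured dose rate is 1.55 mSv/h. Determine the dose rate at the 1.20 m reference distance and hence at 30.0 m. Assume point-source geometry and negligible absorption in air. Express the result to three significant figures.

155 mSv/h; 0.248 mSv/h

Using I₁d₁² = I₂d₂²,
At 1.20 m: (12.0/1.20)² = 100.0, so 1.55 × 100.0 = 155.0 mSv/h
At 30.0 m: 155.0 × (1.20/30.0)² = 155.0 × 0.001600 = 0.2480 mSv/h.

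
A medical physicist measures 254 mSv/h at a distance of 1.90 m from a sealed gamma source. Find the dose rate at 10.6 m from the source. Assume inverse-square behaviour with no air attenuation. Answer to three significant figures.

Using I₁d₁² = I₂d₂², the rate at 10.6 m is
254 × (1.90/10.6)² = 254 × 0.03213 = 8.161 mSv/h.

8.16 mSv/h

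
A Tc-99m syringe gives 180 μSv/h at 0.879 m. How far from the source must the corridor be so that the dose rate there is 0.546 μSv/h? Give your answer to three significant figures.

16.0 m

Applying the 1/r² law, d₂ = d₁·√(I₁/I₂).
I₁/I₂ = 180/0.546 = 329.7, so d₂ = 0.879 × √329.7 = 15.96 m.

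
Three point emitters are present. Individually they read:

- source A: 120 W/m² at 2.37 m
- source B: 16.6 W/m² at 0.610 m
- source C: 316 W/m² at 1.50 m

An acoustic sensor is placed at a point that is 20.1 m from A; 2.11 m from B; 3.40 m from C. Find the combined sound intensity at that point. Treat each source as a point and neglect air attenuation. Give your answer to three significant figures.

64.6 W/m²

By superposition, sum each source's inverse-square contribution:
A: 120 × (2.37/20.1)² = 1.668 W/m²
B: 16.6 × (0.610/2.11)² = 1.387 W/m²
C: 316 × (1.50/3.40)² = 61.51 W/m²
Total = 1.668 + 1.387 + 61.51 = 64.56 W/m².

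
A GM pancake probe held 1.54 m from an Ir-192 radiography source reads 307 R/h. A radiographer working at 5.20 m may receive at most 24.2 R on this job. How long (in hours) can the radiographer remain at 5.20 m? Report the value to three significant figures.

Applying the 1/r² law, rate at 5.20 m:
(1.54/5.20)² = 0.08771, so 307 × 0.08771 = 26.93 R/h.
Stay time = 24.2 R ÷ 26.93 R/h = 0.8986 h.

0.899 h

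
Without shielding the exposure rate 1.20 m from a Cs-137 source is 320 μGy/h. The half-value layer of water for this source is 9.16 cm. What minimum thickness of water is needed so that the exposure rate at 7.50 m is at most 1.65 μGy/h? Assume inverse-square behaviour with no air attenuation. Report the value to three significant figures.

At 7.50 m, distance alone gives 320 × (1.20/7.50)² = 320 × 0.02560 = 8.192 μGy/h.
Further attenuation needed: 8.192/1.65 = 4.965.
n = log₂(4.965) = 2.312 half-value layers.
Thickness = 2.312 × 9.16 cm = 21.18 cm.

21.2 cm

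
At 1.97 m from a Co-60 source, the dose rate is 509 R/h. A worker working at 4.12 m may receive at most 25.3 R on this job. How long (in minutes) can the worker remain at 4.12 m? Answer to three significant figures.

13.0 min

Using I₁d₁² = I₂d₂², rate at 4.12 m:
(1.97/4.12)² = 0.2286, so 509 × 0.2286 = 116.4 R/h.
Stay time = 25.3 R ÷ 116.4 R/h = 0.2174 h = 13.04 min.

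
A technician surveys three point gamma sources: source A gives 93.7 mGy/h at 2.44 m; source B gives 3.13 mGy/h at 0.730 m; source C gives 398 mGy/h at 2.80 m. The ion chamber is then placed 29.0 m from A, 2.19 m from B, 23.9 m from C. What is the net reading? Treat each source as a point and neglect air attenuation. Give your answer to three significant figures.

Each source contributes Iᵢ·(dᵢ/rᵢ)²; contributions add.
A: 93.7 × (2.44/29.0)² = 0.6633 mGy/h
B: 3.13 × (0.730/2.19)² = 0.3478 mGy/h
C: 398 × (2.80/23.9)² = 5.463 mGy/h
Total = 0.6633 + 0.3478 + 5.463 = 6.474 mGy/h.

6.47 mGy/h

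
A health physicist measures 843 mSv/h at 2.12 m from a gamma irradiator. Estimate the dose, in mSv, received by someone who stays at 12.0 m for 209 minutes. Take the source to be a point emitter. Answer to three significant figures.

91.6 mSv

Intensity scales as (d₁/d₂)², so rate at 12.0 m:
(2.12/12.0)² = 0.03121, so 843 × 0.03121 = 26.31 mSv/h.
Dose = rate × time = 26.31 mSv/h × 3.483 h = 91.64 mSv.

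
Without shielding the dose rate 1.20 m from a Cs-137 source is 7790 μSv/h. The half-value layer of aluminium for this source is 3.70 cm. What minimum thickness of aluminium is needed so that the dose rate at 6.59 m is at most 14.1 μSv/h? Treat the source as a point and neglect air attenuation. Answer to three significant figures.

15.5 cm

At 6.59 m, distance alone gives (1.20/6.59)² = 0.03316, so 7790 × 0.03316 = 258.3 μSv/h.
Further attenuation needed: 258.3/14.1 = 18.32.
n = log₂(18.32) = 4.195 half-value layers.
Thickness = 4.195 × 3.70 cm = 15.52 cm.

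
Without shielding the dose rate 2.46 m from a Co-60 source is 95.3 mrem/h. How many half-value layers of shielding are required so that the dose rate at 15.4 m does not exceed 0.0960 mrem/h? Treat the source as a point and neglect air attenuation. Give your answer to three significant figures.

At 15.4 m, distance alone gives 95.3 × (2.46/15.4)² = 95.3 × 0.02552 = 2.432 mrem/h.
Further attenuation needed: 2.432/0.0960 = 25.33.
n = log₂(25.33) = 4.663 half-value layers.

4.66 half-value layers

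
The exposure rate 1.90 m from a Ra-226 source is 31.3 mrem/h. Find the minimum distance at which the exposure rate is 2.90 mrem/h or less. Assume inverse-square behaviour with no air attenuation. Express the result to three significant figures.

Intensity scales as (d₁/d₂)², so d₂ = d₁·√(I₁/I₂).
I₁/I₂ = 31.3/2.90 = 10.79, so d₂ = 1.90 × √10.79 = 6.241 m.

6.24 m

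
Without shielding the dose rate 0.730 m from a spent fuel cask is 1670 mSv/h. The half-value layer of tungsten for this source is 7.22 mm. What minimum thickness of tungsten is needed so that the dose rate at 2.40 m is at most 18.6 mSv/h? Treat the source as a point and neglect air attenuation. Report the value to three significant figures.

At 2.40 m, distance alone gives 1670 × (0.730/2.40)² = 1670 × 0.09252 = 154.5 mSv/h.
Further attenuation needed: 154.5/18.6 = 8.306.
n = log₂(8.306) = 3.054 half-value layers.
Thickness = 3.054 × 7.22 mm = 22.05 mm.

22.1 mm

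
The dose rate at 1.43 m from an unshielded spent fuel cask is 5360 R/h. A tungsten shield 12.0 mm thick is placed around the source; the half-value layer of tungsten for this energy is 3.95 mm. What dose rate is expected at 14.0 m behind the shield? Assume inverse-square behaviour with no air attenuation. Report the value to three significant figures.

Distance alone: (1.43/14.0)² = 0.01043, so 5360 × 0.01043 = 55.90 R/h.
Shield: 12.0/3.95 = 3.038 half-value layers → attenuation 2^(−3.038) = 0.1218.
Combined: 55.90 × 0.1218 = 6.809 R/h.

6.81 R/h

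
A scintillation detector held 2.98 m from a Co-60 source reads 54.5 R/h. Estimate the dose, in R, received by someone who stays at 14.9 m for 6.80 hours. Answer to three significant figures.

14.8 R

Applying the 1/r² law, rate at 14.9 m:
54.5 × (2.98/14.9)² = 54.5 × 0.04000 = 2.180 R/h.
Dose = rate × time = 2.180 R/h × 6.800 h = 14.82 R.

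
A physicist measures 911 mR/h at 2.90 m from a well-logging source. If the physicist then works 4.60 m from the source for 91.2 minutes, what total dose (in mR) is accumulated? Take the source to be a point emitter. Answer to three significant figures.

550 mR

Since intensity falls as 1/r², rate at 4.60 m:
(2.90/4.60)² = 0.3974, so 911 × 0.3974 = 362.0 mR/h.
Dose = rate × time = 362.0 mR/h × 1.520 h = 550.2 mR.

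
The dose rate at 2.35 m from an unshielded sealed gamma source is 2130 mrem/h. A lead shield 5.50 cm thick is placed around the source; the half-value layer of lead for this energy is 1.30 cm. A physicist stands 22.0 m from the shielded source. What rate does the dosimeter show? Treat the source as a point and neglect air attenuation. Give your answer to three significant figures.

Distance alone: (2.35/22.0)² = 0.01141, so 2130 × 0.01141 = 24.30 mrem/h.
Shield: 5.50/1.30 = 4.231 half-value layers → attenuation 2^(−4.231) = 0.05325.
Combined: 24.30 × 0.05325 = 1.294 mrem/h.

1.29 mrem/h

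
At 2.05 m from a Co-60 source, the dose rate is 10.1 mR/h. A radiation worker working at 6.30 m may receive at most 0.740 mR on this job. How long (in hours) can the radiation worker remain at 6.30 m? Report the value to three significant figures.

Using I₁d₁² = I₂d₂², rate at 6.30 m:
10.1 × (2.05/6.30)² = 10.1 × 0.1059 = 1.070 mR/h.
Stay time = 0.740 mR ÷ 1.070 mR/h = 0.6916 h.

0.692 h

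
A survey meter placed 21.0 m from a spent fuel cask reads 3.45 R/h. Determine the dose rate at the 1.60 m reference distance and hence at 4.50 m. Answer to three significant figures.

Using I₁d₁² = I₂d₂²,
At 1.60 m: 3.45 × (21.0/1.60)² = 3.45 × 172.3 = 594.4 R/h
At 4.50 m: (1.60/4.50)² = 0.1264, so 594.4 × 0.1264 = 75.13 R/h.

594 R/h; 75.1 R/h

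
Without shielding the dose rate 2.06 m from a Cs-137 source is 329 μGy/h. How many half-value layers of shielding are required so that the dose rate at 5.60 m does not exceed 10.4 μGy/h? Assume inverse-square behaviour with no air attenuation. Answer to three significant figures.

At 5.60 m, distance alone gives (2.06/5.60)² = 0.1353, so 329 × 0.1353 = 44.51 μGy/h.
Further attenuation needed: 44.51/10.4 = 4.280.
n = log₂(4.280) = 2.098 half-value layers.

2.10 half-value layers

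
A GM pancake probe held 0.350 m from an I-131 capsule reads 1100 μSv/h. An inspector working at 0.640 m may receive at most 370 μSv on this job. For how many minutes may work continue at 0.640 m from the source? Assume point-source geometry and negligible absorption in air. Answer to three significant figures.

Applying the 1/r² law, rate at 0.640 m:
1100 × (0.350/0.640)² = 1100 × 0.2991 = 329.0 μSv/h.
Stay time = 370 μSv ÷ 329.0 μSv/h = 1.125 h = 67.50 min.

67.5 min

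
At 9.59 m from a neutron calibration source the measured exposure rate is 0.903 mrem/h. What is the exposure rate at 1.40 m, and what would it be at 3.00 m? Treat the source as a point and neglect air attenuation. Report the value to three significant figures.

Using I₁d₁² = I₂d₂²,
At 1.40 m: 0.903 × (9.59/1.40)² = 0.903 × 46.92 = 42.37 mrem/h
At 3.00 m: 42.37 × (1.40/3.00)² = 42.37 × 0.2178 = 9.228 mrem/h.

42.4 mrem/h; 9.23 mrem/h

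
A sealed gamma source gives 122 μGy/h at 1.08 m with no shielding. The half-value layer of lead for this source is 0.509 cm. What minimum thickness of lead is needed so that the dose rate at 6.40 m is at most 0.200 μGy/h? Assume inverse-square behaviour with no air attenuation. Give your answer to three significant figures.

2.10 cm

At 6.40 m, distance alone gives 122 × (1.08/6.40)² = 122 × 0.02848 = 3.475 μGy/h.
Further attenuation needed: 3.475/0.200 = 17.38.
n = log₂(17.38) = 4.119 half-value layers.
Thickness = 4.119 × 0.509 cm = 2.097 cm.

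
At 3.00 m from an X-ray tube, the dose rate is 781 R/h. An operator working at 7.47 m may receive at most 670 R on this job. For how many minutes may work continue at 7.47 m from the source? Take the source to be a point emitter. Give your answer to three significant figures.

319 min

Using I₁d₁² = I₂d₂², rate at 7.47 m:
(3.00/7.47)² = 0.1613, so 781 × 0.1613 = 126.0 R/h.
Stay time = 670 R ÷ 126.0 R/h = 5.317 h = 319.0 min.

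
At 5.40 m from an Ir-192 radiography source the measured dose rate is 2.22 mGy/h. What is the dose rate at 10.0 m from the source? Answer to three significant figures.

Intensity scales as (d₁/d₂)², so scaling from 5.40 m to 10.0 m:
2.22 × (5.40/10.0)² = 2.22 × 0.2916 = 0.6474 mGy/h.

0.647 mGy/h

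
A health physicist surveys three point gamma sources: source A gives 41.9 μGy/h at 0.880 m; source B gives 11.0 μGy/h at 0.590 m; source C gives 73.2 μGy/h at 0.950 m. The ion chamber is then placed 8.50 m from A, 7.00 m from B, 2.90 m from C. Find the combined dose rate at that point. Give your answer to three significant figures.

Each source contributes Iᵢ·(dᵢ/rᵢ)²; contributions add.
A: 41.9 × (0.880/8.50)² = 0.4491 μGy/h
B: 11.0 × (0.590/7.00)² = 0.07814 μGy/h
C: 73.2 × (0.950/2.90)² = 7.855 μGy/h
Total = 0.4491 + 0.07814 + 7.855 = 8.382 μGy/h.

8.38 μGy/h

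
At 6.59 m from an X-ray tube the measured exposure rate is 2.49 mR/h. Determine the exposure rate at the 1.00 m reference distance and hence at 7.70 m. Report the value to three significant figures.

Since intensity falls as 1/r²,
At 1.00 m: 2.49 × (6.59/1.00)² = 2.49 × 43.43 = 108.1 mR/h
At 7.70 m: (1.00/7.70)² = 0.01687, so 108.1 × 0.01687 = 1.824 mR/h.

108 mR/h; 1.82 mR/h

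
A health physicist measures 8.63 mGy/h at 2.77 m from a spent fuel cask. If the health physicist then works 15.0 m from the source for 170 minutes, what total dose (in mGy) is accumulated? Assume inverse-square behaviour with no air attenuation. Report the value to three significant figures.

By the inverse-square law, rate at 15.0 m:
8.63 × (2.77/15.0)² = 8.63 × 0.03410 = 0.2943 mGy/h.
Dose = rate × time = 0.2943 mGy/h × 2.833 h = 0.8338 mGy.

0.834 mGy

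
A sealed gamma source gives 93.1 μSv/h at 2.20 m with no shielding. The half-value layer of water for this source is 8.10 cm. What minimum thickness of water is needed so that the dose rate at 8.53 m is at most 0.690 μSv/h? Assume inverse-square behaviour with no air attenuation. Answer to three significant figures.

At 8.53 m, distance alone gives (2.20/8.53)² = 0.06652, so 93.1 × 0.06652 = 6.193 μSv/h.
Further attenuation needed: 6.193/0.690 = 8.975.
n = log₂(8.975) = 3.166 half-value layers.
Thickness = 3.166 × 8.10 cm = 25.64 cm.

25.6 cm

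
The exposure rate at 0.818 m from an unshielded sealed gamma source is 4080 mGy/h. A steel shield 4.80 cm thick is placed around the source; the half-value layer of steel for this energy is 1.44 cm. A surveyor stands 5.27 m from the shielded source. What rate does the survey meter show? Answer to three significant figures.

Distance alone: 4080 × (0.818/5.27)² = 4080 × 0.02409 = 98.29 mGy/h.
Shield: 4.80/1.44 = 3.333 half-value layers → attenuation 2^(−3.333) = 0.09924.
Combined: 98.29 × 0.09924 = 9.754 mGy/h.

9.75 mGy/h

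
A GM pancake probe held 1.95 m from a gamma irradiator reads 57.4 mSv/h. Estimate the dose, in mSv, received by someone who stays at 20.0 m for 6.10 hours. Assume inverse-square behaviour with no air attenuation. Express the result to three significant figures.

3.33 mSv

Applying the 1/r² law, rate at 20.0 m:
(1.95/20.0)² = 0.009506, so 57.4 × 0.009506 = 0.5456 mSv/h.
Dose = rate × time = 0.5456 mSv/h × 6.100 h = 3.328 mSv.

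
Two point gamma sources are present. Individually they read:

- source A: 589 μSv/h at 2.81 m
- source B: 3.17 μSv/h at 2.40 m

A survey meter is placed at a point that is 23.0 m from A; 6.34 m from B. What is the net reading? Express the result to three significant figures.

By superposition, sum each source's inverse-square contribution:
A: 589 × (2.81/23.0)² = 8.792 μSv/h
B: 3.17 × (2.40/6.34)² = 0.4543 μSv/h
Total = 8.792 + 0.4543 = 9.246 μSv/h.

9.25 μSv/h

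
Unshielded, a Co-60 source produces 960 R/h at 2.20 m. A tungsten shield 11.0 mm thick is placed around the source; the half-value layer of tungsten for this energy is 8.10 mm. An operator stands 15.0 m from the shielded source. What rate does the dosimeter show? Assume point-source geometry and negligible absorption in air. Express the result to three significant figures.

Distance alone: (2.20/15.0)² = 0.02151, so 960 × 0.02151 = 20.65 R/h.
Shield: 11.0/8.10 = 1.358 half-value layers → attenuation 2^(−1.358) = 0.3901.
Combined: 20.65 × 0.3901 = 8.056 R/h.

8.06 R/h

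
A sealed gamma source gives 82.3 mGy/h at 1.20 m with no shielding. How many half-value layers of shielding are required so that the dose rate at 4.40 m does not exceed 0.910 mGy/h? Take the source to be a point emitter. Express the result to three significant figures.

2.75 half-value layers

At 4.40 m, distance alone gives (1.20/4.40)² = 0.07438, so 82.3 × 0.07438 = 6.121 mGy/h.
Further attenuation needed: 6.121/0.910 = 6.726.
n = log₂(6.726) = 2.750 half-value layers.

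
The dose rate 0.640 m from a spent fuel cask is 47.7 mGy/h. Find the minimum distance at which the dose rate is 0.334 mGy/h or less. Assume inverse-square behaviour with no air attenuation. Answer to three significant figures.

Applying the 1/r² law, d₂ = d₁·√(I₁/I₂).
I₁/I₂ = 47.7/0.334 = 142.8, so d₂ = 0.640 × √142.8 = 7.648 m.

7.65 m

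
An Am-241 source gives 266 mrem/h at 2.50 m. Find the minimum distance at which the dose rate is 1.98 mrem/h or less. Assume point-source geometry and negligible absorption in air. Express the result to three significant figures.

29.0 m

Intensity scales as (d₁/d₂)², so d₂ = d₁·√(I₁/I₂).
I₁/I₂ = 266/1.98 = 134.3, so d₂ = 2.50 × √134.3 = 28.97 m.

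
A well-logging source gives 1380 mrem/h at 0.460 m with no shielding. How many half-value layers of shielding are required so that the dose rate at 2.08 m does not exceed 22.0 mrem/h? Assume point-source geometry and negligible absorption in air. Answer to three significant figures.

At 2.08 m, distance alone gives 1380 × (0.460/2.08)² = 1380 × 0.04891 = 67.50 mrem/h.
Further attenuation needed: 67.50/22.0 = 3.068.
n = log₂(3.068) = 1.617 half-value layers.

1.62 half-value layers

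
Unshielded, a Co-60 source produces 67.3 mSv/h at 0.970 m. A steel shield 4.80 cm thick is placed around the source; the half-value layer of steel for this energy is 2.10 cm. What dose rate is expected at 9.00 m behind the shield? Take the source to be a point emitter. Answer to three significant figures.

Distance alone: (0.970/9.00)² = 0.01162, so 67.3 × 0.01162 = 0.7820 mSv/h.
Shield: 4.80/2.10 = 2.286 half-value layers → attenuation 2^(−2.286) = 0.2050.
Combined: 0.7820 × 0.2050 = 0.1603 mSv/h.

0.160 mSv/h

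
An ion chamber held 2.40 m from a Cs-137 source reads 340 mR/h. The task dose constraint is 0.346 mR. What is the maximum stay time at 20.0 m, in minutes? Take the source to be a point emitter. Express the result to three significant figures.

4.24 min

Intensity scales as (d₁/d₂)², so rate at 20.0 m:
(2.40/20.0)² = 0.01440, so 340 × 0.01440 = 4.896 mR/h.
Stay time = 0.346 mR ÷ 4.896 mR/h = 0.07067 h = 4.240 min.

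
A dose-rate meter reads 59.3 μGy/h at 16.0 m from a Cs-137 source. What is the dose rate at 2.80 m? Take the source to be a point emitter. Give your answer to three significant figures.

Intensity scales as (d₁/d₂)², so the rate at 2.80 m is
(16.0/2.80)² = 32.65, so 59.3 × 32.65 = 1936 μGy/h.

1940 μGy/h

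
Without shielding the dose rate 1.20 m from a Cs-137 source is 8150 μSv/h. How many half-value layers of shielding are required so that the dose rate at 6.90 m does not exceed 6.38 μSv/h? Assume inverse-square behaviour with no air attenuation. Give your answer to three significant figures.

At 6.90 m, distance alone gives 8150 × (1.20/6.90)² = 8150 × 0.03025 = 246.5 μSv/h.
Further attenuation needed: 246.5/6.38 = 38.64.
n = log₂(38.64) = 5.272 half-value layers.

5.27 half-value layers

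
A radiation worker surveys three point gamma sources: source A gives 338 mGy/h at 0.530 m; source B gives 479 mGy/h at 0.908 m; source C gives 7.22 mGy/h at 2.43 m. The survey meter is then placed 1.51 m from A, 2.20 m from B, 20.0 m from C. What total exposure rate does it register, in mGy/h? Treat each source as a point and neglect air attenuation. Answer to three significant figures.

Each source contributes Iᵢ·(dᵢ/rᵢ)²; contributions add.
A: 338 × (0.530/1.51)² = 41.64 mGy/h
B: 479 × (0.908/2.20)² = 81.59 mGy/h
C: 7.22 × (2.43/20.0)² = 0.1066 mGy/h
Total = 41.64 + 81.59 + 0.1066 = 123.3 mGy/h.

123 mGy/h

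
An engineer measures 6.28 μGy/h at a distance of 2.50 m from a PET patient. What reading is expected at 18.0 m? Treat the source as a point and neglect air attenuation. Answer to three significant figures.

Intensity scales as (d₁/d₂)², so the rate at 18.0 m is
(2.50/18.0)² = 0.01929, so 6.28 × 0.01929 = 0.1211 μGy/h.

0.121 μGy/h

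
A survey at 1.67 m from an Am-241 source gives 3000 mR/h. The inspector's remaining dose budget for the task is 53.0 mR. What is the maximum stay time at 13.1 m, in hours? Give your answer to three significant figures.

Using I₁d₁² = I₂d₂², rate at 13.1 m:
3000 × (1.67/13.1)² = 3000 × 0.01625 = 48.75 mR/h.
Stay time = 53.0 mR ÷ 48.75 mR/h = 1.087 h.

1.09 h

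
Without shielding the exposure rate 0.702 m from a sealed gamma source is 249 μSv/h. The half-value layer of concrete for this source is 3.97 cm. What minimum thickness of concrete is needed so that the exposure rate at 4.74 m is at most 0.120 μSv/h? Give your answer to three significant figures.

At 4.74 m, distance alone gives 249 × (0.702/4.74)² = 249 × 0.02193 = 5.461 μSv/h.
Further attenuation needed: 5.461/0.120 = 45.51.
n = log₂(45.51) = 5.508 half-value layers.
Thickness = 5.508 × 3.97 cm = 21.87 cm.

21.9 cm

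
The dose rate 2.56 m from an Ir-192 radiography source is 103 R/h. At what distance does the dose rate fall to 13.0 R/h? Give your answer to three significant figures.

Intensity scales as (d₁/d₂)², so d₂ = d₁·√(I₁/I₂).
I₁/I₂ = 103/13.0 = 7.923, so d₂ = 2.56 × √7.923 = 7.206 m.

7.21 m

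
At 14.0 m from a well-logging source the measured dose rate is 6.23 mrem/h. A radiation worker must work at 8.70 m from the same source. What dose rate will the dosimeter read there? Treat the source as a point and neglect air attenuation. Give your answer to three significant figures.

16.1 mrem/h

Intensity scales as (d₁/d₂)², so scaling from 14.0 m to 8.70 m:
(14.0/8.70)² = 2.590, so 6.23 × 2.590 = 16.14 mrem/h.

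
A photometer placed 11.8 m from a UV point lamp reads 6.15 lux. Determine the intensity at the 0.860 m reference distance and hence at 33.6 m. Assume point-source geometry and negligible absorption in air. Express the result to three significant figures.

Intensity scales as (d₁/d₂)², so
At 0.860 m: (11.8/0.860)² = 188.3, so 6.15 × 188.3 = 1158 lux
At 33.6 m: 1158 × (0.860/33.6)² = 1158 × 0.0006551 = 0.7586 lux.

1160 lux; 0.759 lux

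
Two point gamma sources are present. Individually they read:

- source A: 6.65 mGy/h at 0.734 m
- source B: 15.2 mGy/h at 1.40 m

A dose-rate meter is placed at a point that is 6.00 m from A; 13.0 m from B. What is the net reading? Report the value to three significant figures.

0.276 mGy/h

By superposition, sum each source's inverse-square contribution:
A: 6.65 × (0.734/6.00)² = 0.09952 mGy/h
B: 15.2 × (1.40/13.0)² = 0.1763 mGy/h
Total = 0.09952 + 0.1763 = 0.2758 mGy/h.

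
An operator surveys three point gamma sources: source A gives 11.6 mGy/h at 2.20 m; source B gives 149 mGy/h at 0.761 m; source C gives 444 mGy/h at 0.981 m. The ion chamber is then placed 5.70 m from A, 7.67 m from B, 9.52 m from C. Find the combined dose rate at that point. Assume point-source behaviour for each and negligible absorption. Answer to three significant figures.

7.91 mGy/h

Each source contributes Iᵢ·(dᵢ/rᵢ)²; contributions add.
A: 11.6 × (2.20/5.70)² = 1.728 mGy/h
B: 149 × (0.761/7.67)² = 1.467 mGy/h
C: 444 × (0.981/9.52)² = 4.715 mGy/h
Total = 1.728 + 1.467 + 4.715 = 7.910 mGy/h.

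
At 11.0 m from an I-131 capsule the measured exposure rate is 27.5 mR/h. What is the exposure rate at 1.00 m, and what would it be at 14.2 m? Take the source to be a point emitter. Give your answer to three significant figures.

3330 mR/h; 16.5 mR/h

Since intensity falls as 1/r²,
At 1.00 m: (11.0/1.00)² = 121.0, so 27.5 × 121.0 = 3328 mR/h
At 14.2 m: 3328 × (1.00/14.2)² = 3328 × 0.004959 = 16.50 mR/h.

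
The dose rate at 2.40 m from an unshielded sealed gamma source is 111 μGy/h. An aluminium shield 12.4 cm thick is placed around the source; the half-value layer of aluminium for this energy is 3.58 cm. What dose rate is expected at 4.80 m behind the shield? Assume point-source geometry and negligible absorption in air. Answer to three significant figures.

2.52 μGy/h

Distance alone: 111 × (2.40/4.80)² = 111 × 0.2500 = 27.75 μGy/h.
Shield: 12.4/3.58 = 3.464 half-value layers → attenuation 2^(−3.464) = 0.09062.
Combined: 27.75 × 0.09062 = 2.515 μGy/h.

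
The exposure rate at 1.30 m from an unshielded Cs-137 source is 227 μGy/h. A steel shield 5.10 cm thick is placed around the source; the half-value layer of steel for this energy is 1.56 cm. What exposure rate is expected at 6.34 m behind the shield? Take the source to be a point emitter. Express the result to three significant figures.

0.990 μGy/h

Distance alone: (1.30/6.34)² = 0.04204, so 227 × 0.04204 = 9.543 μGy/h.
Shield: 5.10/1.56 = 3.269 half-value layers → attenuation 2^(−3.269) = 0.1037.
Combined: 9.543 × 0.1037 = 0.9896 μGy/h.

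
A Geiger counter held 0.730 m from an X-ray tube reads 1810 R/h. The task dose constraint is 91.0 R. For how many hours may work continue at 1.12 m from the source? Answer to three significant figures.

Intensity scales as (d₁/d₂)², so rate at 1.12 m:
(0.730/1.12)² = 0.4248, so 1810 × 0.4248 = 768.9 R/h.
Stay time = 91.0 R ÷ 768.9 R/h = 0.1184 h.

0.118 h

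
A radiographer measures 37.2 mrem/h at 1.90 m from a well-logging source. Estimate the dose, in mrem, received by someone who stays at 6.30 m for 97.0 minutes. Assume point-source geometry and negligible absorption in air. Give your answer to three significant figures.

5.47 mrem

Applying the 1/r² law, rate at 6.30 m:
37.2 × (1.90/6.30)² = 37.2 × 0.09095 = 3.383 mrem/h.
Dose = rate × time = 3.383 mrem/h × 1.617 h = 5.470 mrem.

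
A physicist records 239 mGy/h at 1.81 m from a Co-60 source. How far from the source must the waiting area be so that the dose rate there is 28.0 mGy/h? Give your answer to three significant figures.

5.29 m

Using I₁d₁² = I₂d₂², d₂ = d₁·√(I₁/I₂).
I₁/I₂ = 239/28.0 = 8.536, so d₂ = 1.81 × √8.536 = 5.288 m.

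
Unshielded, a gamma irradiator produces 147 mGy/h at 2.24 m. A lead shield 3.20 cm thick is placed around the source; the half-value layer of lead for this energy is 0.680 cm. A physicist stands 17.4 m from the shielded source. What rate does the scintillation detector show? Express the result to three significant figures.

Distance alone: 147 × (2.24/17.4)² = 147 × 0.01657 = 2.436 mGy/h.
Shield: 3.20/0.680 = 4.706 half-value layers → attenuation 2^(−4.706) = 0.03831.
Combined: 2.436 × 0.03831 = 0.09332 mGy/h.

0.0933 mGy/h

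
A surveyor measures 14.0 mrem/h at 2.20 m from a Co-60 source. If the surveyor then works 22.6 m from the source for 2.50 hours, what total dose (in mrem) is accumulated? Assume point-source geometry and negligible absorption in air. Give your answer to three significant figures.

0.332 mrem

Applying the 1/r² law, rate at 22.6 m:
(2.20/22.6)² = 0.009476, so 14.0 × 0.009476 = 0.1327 mrem/h.
Dose = rate × time = 0.1327 mrem/h × 2.500 h = 0.3318 mrem.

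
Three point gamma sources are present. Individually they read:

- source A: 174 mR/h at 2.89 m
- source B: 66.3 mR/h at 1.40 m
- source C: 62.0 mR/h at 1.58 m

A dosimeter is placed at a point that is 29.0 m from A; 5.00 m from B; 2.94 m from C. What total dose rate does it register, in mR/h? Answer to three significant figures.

By superposition, sum each source's inverse-square contribution:
A: 174 × (2.89/29.0)² = 1.728 mR/h
B: 66.3 × (1.40/5.00)² = 5.198 mR/h
C: 62.0 × (1.58/2.94)² = 17.91 mR/h
Total = 1.728 + 5.198 + 17.91 = 24.84 mR/h.

24.8 mR/h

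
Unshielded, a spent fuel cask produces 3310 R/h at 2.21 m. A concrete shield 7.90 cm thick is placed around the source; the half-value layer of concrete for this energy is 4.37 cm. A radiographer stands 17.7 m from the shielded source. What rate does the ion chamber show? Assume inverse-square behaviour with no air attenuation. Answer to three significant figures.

14.7 R/h

Distance alone: 3310 × (2.21/17.7)² = 3310 × 0.01559 = 51.60 R/h.
Shield: 7.90/4.37 = 1.808 half-value layers → attenuation 2^(−1.808) = 0.2856.
Combined: 51.60 × 0.2856 = 14.74 R/h.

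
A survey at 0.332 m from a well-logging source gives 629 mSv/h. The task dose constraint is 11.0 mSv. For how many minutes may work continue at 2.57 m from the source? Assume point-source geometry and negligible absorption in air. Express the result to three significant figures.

By the inverse-square law, rate at 2.57 m:
629 × (0.332/2.57)² = 629 × 0.01669 = 10.50 mSv/h.
Stay time = 11.0 mSv ÷ 10.50 mSv/h = 1.048 h = 62.88 min.

62.9 min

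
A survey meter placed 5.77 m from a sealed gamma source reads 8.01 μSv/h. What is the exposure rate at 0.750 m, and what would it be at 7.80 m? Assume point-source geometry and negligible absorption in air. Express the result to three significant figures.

474 μSv/h; 4.38 μSv/h

Using I₁d₁² = I₂d₂²,
At 0.750 m: 8.01 × (5.77/0.750)² = 8.01 × 59.19 = 474.1 μSv/h
At 7.80 m: (0.750/7.80)² = 0.009246, so 474.1 × 0.009246 = 4.384 μSv/h.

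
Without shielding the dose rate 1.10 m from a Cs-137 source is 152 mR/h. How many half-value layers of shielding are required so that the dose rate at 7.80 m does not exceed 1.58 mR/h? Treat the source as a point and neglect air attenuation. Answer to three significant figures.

At 7.80 m, distance alone gives (1.10/7.80)² = 0.01989, so 152 × 0.01989 = 3.023 mR/h.
Further attenuation needed: 3.023/1.58 = 1.913.
n = log₂(1.913) = 0.9358 half-value layers.

0.936 half-value layers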